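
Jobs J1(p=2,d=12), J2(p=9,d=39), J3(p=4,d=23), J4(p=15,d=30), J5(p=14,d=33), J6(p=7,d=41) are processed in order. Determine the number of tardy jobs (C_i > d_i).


Completion vs due date:
  J1: C=2, d=12 → on time
  J2: C=11, d=39 → on time
  J3: C=15, d=23 → on time
  J4: C=30, d=30 → on time
  J5: C=44, d=33 → TARDY
  J6: C=51, d=41 → TARDY
Tardy jobs: J5, J6
Count = 2


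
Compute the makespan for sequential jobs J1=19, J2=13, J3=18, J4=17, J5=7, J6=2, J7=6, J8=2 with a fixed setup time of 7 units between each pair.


Makespan = Σ processing + (n-1) × setup
= (19 + 13 + 18 + 17 + 7 + 2 + 6 + 2) + (8-1)×7
= 84 + 49
= 133 time units


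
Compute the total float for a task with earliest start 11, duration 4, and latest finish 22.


EF = ES + duration = 11 + 4 = 15
LS = LF - duration = 22 - 4 = 18
Total Float = LF - EF = 22 - 15
(or LS - ES = 18 - 11)
= 7


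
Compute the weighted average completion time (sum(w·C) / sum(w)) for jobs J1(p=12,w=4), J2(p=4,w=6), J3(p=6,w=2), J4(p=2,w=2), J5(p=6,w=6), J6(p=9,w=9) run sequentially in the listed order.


Completion times:
  J1: C=12, w×C=4×12=48
  J2: C=16, w×C=6×16=96
  J3: C=22, w×C=2×22=44
  J4: C=24, w×C=2×24=48
  J5: C=30, w×C=6×30=180
  J6: C=39, w×C=9×39=351
Sum w×C = 767
Sum w = 29
Weighted avg = 767/29
= 26.45


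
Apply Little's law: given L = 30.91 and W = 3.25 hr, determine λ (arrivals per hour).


Little's law: L = λW → λ = L / W
= 30.91 / 3.25
= 9.51 per hour


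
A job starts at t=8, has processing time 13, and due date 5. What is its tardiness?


Completion = start + processing = 8 + 13 = 21
Tardiness = max(0, C - d) = max(0, 21 - 5)
= max(0, 16)
= 16


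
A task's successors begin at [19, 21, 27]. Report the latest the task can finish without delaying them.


LF = min of all successor start times
Successors start at: [19, 21, 27]
LF = min(19, 21, 27)
= 19


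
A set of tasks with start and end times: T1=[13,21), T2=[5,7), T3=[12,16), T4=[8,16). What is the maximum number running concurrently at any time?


Check each time point for overlaps:
  t=13: 3 tasks active (T1, T3, T4)
Max concurrent = 3


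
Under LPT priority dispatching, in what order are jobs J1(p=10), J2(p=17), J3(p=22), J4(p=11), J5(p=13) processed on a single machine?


LPT: sort by longest processing time first
  J3: p=22
  J2: p=17
  J5: p=13
  J4: p=11
  J1: p=10
Order: J3 → J2 → J5 → J4 → J1


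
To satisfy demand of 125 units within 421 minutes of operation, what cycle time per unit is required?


Cycle time = available time / demand
= 421 / 125
= 3.37 min/unit


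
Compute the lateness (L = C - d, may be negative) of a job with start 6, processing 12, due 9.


Completion = 6 + 12 = 18
Lateness = C - d = 18 - 9
= 9


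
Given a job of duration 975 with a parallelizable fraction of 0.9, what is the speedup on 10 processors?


Amdahl's law: T_p = T × ((1-p) + p/N)
= 975 × ((1-0.9) + 0.9/10)
= 975 × (0.10 + 0.0900)
= 975 × 0.1900
= 185.25
Speedup = 975/185.25
= 5.26×


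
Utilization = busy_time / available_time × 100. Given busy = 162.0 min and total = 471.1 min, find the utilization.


Utilization = busy / total × 100
= 162.0 / 471.1 × 100
= 34.4%


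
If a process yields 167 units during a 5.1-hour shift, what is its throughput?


Throughput = units / time
= 167 / 5.1
= 32.7 units/hour


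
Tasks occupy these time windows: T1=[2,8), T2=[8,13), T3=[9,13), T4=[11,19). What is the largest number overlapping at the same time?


Check each time point for overlaps:
  t=11: 3 tasks active (T2, T3, T4)
Max concurrent = 3


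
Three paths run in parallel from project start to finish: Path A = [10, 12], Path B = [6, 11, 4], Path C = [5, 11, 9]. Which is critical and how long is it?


Path A: 10 + 12 = 22
Path B: 6 + 11 + 4 = 21
Path C: 5 + 11 + 9 = 25
Critical path = longest = max(22, 21, 25)
= 25 (Path C)


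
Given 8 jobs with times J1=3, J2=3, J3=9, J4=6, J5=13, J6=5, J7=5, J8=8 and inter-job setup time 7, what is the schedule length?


Makespan = Σ processing + (n-1) × setup
= (3 + 3 + 9 + 6 + 13 + 5 + 5 + 8) + (8-1)×7
= 52 + 49
= 101 time units


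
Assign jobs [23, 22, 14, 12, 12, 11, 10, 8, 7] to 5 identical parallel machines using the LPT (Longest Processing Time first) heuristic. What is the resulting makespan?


Jobs (LPT sorted): [23, 22, 14, 12, 12, 11, 10, 8, 7]
Machines: 5
  J=23 → Machine 1 (load: 0+23=23)
  J=22 → Machine 2 (load: 0+22=22)
  J=14 → Machine 3 (load: 0+14=14)
  J=12 → Machine 4 (load: 0+12=12)
  J=12 → Machine 5 (load: 0+12=12)
  J=11 → Machine 4 (load: 12+11=23)
  J=10 → Machine 5 (load: 12+10=22)
  J=8 → Machine 3 (load: 14+8=22)
  J=7 → Machine 2 (load: 22+7=29)
Machine loads: [23, 29, 22, 23, 22]
Makespan = max = 29 time units


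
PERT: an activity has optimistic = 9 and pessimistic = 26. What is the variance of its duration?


σ² = ((p - o) / 6)² = (p - o)² / 36
= (26 - 9)² / 36
= 17² / 36
= 289 / 36
= 8.0278


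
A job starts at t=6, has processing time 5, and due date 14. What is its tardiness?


Completion = start + processing = 6 + 5 = 11
Tardiness = max(0, C - d) = max(0, 11 - 14)
= max(0, -3)
= 0


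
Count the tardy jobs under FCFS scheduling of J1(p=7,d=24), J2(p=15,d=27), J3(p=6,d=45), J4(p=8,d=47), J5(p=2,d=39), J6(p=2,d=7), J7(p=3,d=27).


Completion vs due date:
  J1: C=7, d=24 → on time
  J2: C=22, d=27 → on time
  J3: C=28, d=45 → on time
  J4: C=36, d=47 → on time
  J5: C=38, d=39 → on time
  J6: C=40, d=7 → TARDY
  J7: C=43, d=27 → TARDY
Tardy jobs: J6, J7
Count = 2


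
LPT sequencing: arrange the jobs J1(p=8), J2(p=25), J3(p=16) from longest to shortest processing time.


LPT: sort by longest processing time first
  J2: p=25
  J3: p=16
  J1: p=8
Order: J2 → J3 → J1


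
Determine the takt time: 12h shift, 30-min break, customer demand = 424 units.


Available = 12×60 - 30 = 690 min
Takt time = 690 / 424
= 1.63 min/unit


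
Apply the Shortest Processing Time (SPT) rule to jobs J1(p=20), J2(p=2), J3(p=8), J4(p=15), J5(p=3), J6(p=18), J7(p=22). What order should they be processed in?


SPT: sort by shortest processing time
  J2: p=2
  J5: p=3
  J3: p=8
  J4: p=15
  J6: p=18
  J1: p=20
  J7: p=22
Order: J2 → J5 → J3 → J4 → J6 → J1 → J7


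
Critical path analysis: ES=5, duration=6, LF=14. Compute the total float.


EF = ES + duration = 5 + 6 = 11
LS = LF - duration = 14 - 6 = 8
Total Float = LF - EF = 14 - 11
(or LS - ES = 8 - 5)
= 3


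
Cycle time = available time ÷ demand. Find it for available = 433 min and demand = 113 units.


Cycle time = available time / demand
= 433 / 113
= 3.83 min/unit


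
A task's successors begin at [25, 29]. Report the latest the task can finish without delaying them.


LF = min of all successor start times
Successors start at: [25, 29]
LF = min(25, 29)
= 25


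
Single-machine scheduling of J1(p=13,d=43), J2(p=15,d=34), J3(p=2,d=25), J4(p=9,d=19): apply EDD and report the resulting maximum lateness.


EDD order: J4 → J3 → J2 → J1
Completion and lateness:
  J4: C=9, d=19, L=9-19=-10
  J3: C=11, d=25, L=11-25=-14
  J2: C=26, d=34, L=26-34=-8
  J1: C=39, d=43, L=39-43=-4
Lmax = max(-10, -14, -8, -4)
= -4


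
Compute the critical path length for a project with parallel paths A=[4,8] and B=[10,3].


Path A: 4 + 8 = 12
Path B: 10 + 3 = 13
Critical path = longest = max(12, 13)
= 13 (Path B)


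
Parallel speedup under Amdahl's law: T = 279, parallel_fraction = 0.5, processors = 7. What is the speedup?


Amdahl's law: T_p = T × ((1-p) + p/N)
= 279 × ((1-0.5) + 0.5/7)
= 279 × (0.50 + 0.0714)
= 279 × 0.5714
= 159.43
Speedup = 279/159.43
= 1.75×


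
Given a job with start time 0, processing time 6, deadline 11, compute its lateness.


Completion = 0 + 6 = 6
Lateness = C - d = 6 - 11
= -5


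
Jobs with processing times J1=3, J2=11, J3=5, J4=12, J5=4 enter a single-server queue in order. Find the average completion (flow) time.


Completion times:
  J1: completes at 3
  J2: completes at 14
  J3: completes at 19
  J4: completes at 31
  J5: completes at 35
Sum = 102
Average = 102/5
= 20.40


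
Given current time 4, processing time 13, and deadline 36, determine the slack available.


Slack = due - current_time - processing
= 36 - 4 - 13
= 19


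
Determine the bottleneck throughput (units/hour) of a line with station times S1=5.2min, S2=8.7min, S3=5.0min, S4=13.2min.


Bottleneck = longest station time
Station times: [5.2, 8.7, 5.0, 13.2]
Max = 13.2 min
Rate = 60 / 13.2
= 4.55 units/hour (bottleneck: 13.2min)


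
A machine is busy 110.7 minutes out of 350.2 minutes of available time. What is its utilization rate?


Utilization = busy / total × 100
= 110.7 / 350.2 × 100
= 31.6%


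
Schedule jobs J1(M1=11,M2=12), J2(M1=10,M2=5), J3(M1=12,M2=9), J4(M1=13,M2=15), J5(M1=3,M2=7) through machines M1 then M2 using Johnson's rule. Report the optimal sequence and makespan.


Johnson's rule:
Group 1 (M1≤M2, sort by M1): ['J5', 'J1', 'J4']
Group 2 (M1>M2, sort desc M2): ['J3', 'J2']
Sequence: J5 → J1 → J4 → J3 → J2
Makespan calculation:
  J5: M1 done=3, M2 done=10
  J1: M1 done=14, M2 done=26
  J4: M1 done=27, M2 done=42
  J3: M1 done=39, M2 done=51
  J2: M1 done=49, M2 done=56
= Sequence: J5 → J1 → J4 → J3 → J2, Makespan: 56


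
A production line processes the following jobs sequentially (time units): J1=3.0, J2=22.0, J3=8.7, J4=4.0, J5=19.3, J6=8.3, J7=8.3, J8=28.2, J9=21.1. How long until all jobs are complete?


Sequential makespan: sum all processing times
= 3.0 + 22.0 + 8.7 + 4.0 + 19.3 + 8.3 + 8.3 + 28.2 + 21.1
= 122.9 time units


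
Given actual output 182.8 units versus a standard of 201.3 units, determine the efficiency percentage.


Efficiency = (actual / standard) × 100
= (182.8 / 201.3) × 100
= 90.8%


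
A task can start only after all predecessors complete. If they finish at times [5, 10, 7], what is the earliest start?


ES = max of all predecessor completion times
Predecessors: [5, 10, 7]
ES = max(5, 10, 7)
= 10


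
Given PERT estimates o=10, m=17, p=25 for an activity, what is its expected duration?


te = (o + 4m + p) / 6
= (10 + 4×17 + 25) / 6
= (10 + 68 + 25) / 6
= 103 / 6
= 17.17


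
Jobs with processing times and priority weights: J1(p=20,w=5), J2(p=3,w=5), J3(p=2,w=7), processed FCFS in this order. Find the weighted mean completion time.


Completion times:
  J1: C=20, w×C=5×20=100
  J2: C=23, w×C=5×23=115
  J3: C=25, w×C=7×25=175
Sum w×C = 390
Sum w = 17
Weighted avg = 390/17
= 22.94


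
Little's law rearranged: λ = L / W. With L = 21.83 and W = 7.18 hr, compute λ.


Little's law: L = λW → λ = L / W
= 21.83 / 7.18
= 3.04 per hour


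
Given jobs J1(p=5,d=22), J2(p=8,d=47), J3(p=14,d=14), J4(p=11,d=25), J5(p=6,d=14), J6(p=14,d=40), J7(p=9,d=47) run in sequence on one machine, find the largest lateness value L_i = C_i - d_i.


Lateness per job (L = C - d):
  J1: C=5, d=22, L=-17
  J2: C=13, d=47, L=-34
  J3: C=27, d=14, L=13
  J4: C=38, d=25, L=13
  J5: C=44, d=14, L=30
  J6: C=58, d=40, L=18
  J7: C=67, d=47, L=20
Lmax = max(-17, -34, 13, 13, 30, 18, 20)
= 30


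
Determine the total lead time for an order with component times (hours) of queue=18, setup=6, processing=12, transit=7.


Lead time = queue + setup + processing + transit
= 18 + 6 + 12 + 7
= 43 hours


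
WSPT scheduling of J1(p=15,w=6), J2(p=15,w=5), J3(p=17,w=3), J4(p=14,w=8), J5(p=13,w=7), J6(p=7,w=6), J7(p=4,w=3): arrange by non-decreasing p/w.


WSPT (Smith's rule): sort by p/w ascending
  J6: p/w = 7/6 = 1.167
  J7: p/w = 4/3 = 1.333
  J4: p/w = 14/8 = 1.750
  J5: p/w = 13/7 = 1.857
  J1: p/w = 15/6 = 2.500
  J2: p/w = 15/5 = 3.000
  J3: p/w = 17/3 = 5.667
Order: J6 → J7 → J4 → J5 → J1 → J2 → J3


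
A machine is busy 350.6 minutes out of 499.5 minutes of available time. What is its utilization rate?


Utilization = busy / total × 100
= 350.6 / 499.5 × 100
= 70.2%


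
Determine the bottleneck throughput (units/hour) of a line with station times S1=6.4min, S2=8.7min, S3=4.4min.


Bottleneck = longest station time
Station times: [6.4, 8.7, 4.4]
Max = 8.7 min
Rate = 60 / 8.7
= 6.90 units/hour (bottleneck: 8.7min)


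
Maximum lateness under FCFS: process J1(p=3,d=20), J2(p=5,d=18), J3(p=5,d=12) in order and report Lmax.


Lateness per job (L = C - d):
  J1: C=3, d=20, L=-17
  J2: C=8, d=18, L=-10
  J3: C=13, d=12, L=1
Lmax = max(-17, -10, 1)
= 1


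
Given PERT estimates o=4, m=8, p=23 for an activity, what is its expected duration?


te = (o + 4m + p) / 6
= (4 + 4×8 + 23) / 6
= (4 + 32 + 23) / 6
= 59 / 6
= 9.83


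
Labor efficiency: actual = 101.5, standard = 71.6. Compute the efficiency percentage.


Efficiency = (actual / standard) × 100
= (101.5 / 71.6) × 100
= 141.8%


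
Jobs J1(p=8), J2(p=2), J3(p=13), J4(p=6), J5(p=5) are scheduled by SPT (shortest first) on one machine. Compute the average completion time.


SPT order: J2 → J5 → J4 → J1 → J3
Completion times:
  J2: C=2
  J5: C=7
  J4: C=13
  J1: C=21
  J3: C=34
Sum = 77, n = 5
Mean flow = 77/5
= 15.40


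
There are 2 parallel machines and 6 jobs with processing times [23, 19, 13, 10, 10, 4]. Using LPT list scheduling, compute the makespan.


Jobs (LPT sorted): [23, 19, 13, 10, 10, 4]
Machines: 2
  J=23 → Machine 1 (load: 0+23=23)
  J=19 → Machine 2 (load: 0+19=19)
  J=13 → Machine 2 (load: 19+13=32)
  J=10 → Machine 1 (load: 23+10=33)
  J=10 → Machine 2 (load: 32+10=42)
  J=4 → Machine 1 (load: 33+4=37)
Machine loads: [37, 42]
Makespan = max = 42 time units


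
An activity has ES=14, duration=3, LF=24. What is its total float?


EF = ES + duration = 14 + 3 = 17
LS = LF - duration = 24 - 3 = 21
Total Float = LF - EF = 24 - 17
(or LS - ES = 21 - 14)
= 7


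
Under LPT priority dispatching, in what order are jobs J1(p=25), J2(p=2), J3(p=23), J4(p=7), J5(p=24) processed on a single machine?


LPT: sort by longest processing time first
  J1: p=25
  J5: p=24
  J3: p=23
  J4: p=7
  J2: p=2
Order: J1 → J5 → J3 → J4 → J2


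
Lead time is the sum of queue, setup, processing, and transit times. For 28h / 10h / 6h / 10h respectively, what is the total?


Lead time = queue + setup + processing + transit
= 28 + 10 + 6 + 10
= 54 hours


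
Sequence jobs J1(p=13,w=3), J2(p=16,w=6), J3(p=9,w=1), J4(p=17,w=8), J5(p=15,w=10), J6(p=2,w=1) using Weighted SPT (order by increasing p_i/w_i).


WSPT (Smith's rule): sort by p/w ascending
  J5: p/w = 15/10 = 1.500
  J6: p/w = 2/1 = 2.000
  J4: p/w = 17/8 = 2.125
  J2: p/w = 16/6 = 2.667
  J1: p/w = 13/3 = 4.333
  J3: p/w = 9/1 = 9.000
Order: J5 → J6 → J4 → J2 → J1 → J3


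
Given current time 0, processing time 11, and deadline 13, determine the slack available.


Slack = due - current_time - processing
= 13 - 0 - 11
= 2


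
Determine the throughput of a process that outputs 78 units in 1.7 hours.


Throughput = units / time
= 78 / 1.7
= 45.9 units/hour


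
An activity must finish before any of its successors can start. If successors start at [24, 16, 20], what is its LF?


LF = min of all successor start times
Successors start at: [24, 16, 20]
LF = min(24, 16, 20)
= 16


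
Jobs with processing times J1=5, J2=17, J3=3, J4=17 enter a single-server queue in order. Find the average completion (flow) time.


Completion times:
  J1: completes at 5
  J2: completes at 22
  J3: completes at 25
  J4: completes at 42
Sum = 94
Average = 94/4
= 23.50


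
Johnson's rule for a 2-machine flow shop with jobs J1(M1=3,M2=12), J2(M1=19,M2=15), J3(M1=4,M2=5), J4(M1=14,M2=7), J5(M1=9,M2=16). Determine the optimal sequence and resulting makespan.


Johnson's rule:
Group 1 (M1≤M2, sort by M1): ['J1', 'J3', 'J5']
Group 2 (M1>M2, sort desc M2): ['J2', 'J4']
Sequence: J1 → J3 → J5 → J2 → J4
Makespan calculation:
  J1: M1 done=3, M2 done=15
  J3: M1 done=7, M2 done=20
  J5: M1 done=16, M2 done=36
  J2: M1 done=35, M2 done=51
  J4: M1 done=49, M2 done=58
= Sequence: J1 → J3 → J5 → J2 → J4, Makespan: 58


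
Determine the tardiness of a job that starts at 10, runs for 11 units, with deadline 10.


Completion = start + processing = 10 + 11 = 21
Tardiness = max(0, C - d) = max(0, 21 - 10)
= max(0, 11)
= 11


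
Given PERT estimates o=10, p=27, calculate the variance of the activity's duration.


σ² = ((p - o) / 6)² = (p - o)² / 36
= (27 - 10)² / 36
= 17² / 36
= 289 / 36
= 8.0278


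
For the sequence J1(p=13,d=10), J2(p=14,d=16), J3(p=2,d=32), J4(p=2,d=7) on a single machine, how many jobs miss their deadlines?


Completion vs due date:
  J1: C=13, d=10 → TARDY
  J2: C=27, d=16 → TARDY
  J3: C=29, d=32 → on time
  J4: C=31, d=7 → TARDY
Tardy jobs: J1, J2, J4
Count = 3


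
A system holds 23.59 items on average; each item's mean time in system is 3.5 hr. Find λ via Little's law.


Little's law: L = λW → λ = L / W
= 23.59 / 3.5
= 6.74 per hour


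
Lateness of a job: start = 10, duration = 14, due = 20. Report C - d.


Completion = 10 + 14 = 24
Lateness = C - d = 24 - 20
= 4


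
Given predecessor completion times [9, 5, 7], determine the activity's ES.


ES = max of all predecessor completion times
Predecessors: [9, 5, 7]
ES = max(9, 5, 7)
= 9


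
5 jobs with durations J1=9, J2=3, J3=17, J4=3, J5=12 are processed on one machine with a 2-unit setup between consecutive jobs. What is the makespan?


Makespan = Σ processing + (n-1) × setup
= (9 + 3 + 17 + 3 + 12) + (5-1)×2
= 44 + 8
= 52 time units


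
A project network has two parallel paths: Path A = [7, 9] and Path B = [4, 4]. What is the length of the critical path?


Path A: 7 + 9 = 16
Path B: 4 + 4 = 8
Critical path = longest = max(16, 8)
= 16 (Path A)


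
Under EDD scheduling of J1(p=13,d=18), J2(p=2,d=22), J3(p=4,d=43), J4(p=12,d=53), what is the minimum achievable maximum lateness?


EDD order: J1 → J2 → J3 → J4
Completion and lateness:
  J1: C=13, d=18, L=13-18=-5
  J2: C=15, d=22, L=15-22=-7
  J3: C=19, d=43, L=19-43=-24
  J4: C=31, d=53, L=31-53=-22
Lmax = max(-5, -7, -24, -22)
= -5


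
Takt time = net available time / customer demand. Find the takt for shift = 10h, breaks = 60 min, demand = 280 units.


Available = 10×60 - 60 = 540 min
Takt time = 540 / 280
= 1.93 min/unit


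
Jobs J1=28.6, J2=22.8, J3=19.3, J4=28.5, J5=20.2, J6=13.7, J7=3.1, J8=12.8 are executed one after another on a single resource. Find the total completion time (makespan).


Sequential makespan: sum all processing times
= 28.6 + 22.8 + 19.3 + 28.5 + 20.2 + 13.7 + 3.1 + 12.8
= 149.0 time units


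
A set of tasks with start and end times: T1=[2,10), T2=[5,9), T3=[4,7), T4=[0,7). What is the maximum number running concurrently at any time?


Check each time point for overlaps:
  t=5: 4 tasks active (T1, T2, T3, T4)
Max concurrent = 4


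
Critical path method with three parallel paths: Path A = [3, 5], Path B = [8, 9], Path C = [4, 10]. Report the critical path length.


Path A: 3 + 5 = 8
Path B: 8 + 9 = 17
Path C: 4 + 10 = 14
Critical path = longest = max(8, 17, 14)
= 17 (Path B)


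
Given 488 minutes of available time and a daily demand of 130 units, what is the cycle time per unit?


Cycle time = available time / demand
= 488 / 130
= 3.75 min/unit


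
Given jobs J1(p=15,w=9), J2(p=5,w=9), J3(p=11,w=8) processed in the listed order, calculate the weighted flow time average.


Completion times:
  J1: C=15, w×C=9×15=135
  J2: C=20, w×C=9×20=180
  J3: C=31, w×C=8×31=248
Sum w×C = 563
Sum w = 26
Weighted avg = 563/26
= 21.65


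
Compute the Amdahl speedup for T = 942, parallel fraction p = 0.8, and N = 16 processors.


Amdahl's law: T_p = T × ((1-p) + p/N)
= 942 × ((1-0.8) + 0.8/16)
= 942 × (0.20 + 0.0500)
= 942 × 0.2500
= 235.50
Speedup = 942/235.50
= 4.00×


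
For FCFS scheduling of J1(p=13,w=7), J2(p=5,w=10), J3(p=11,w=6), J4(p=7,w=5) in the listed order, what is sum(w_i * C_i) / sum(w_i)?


Completion times:
  J1: C=13, w×C=7×13=91
  J2: C=18, w×C=10×18=180
  J3: C=29, w×C=6×29=174
  J4: C=36, w×C=5×36=180
Sum w×C = 625
Sum w = 28
Weighted avg = 625/28
= 22.32


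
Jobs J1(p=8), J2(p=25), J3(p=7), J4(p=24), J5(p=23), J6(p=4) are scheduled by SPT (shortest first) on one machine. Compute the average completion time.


SPT order: J6 → J3 → J1 → J5 → J4 → J2
Completion times:
  J6: C=4
  J3: C=11
  J1: C=19
  J5: C=42
  J4: C=66
  J2: C=91
Sum = 233, n = 6
Mean flow = 233/6
= 38.83


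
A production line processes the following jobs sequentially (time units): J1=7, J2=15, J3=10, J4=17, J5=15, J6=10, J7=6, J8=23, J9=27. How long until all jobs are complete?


Sequential makespan: sum all processing times
= 7 + 15 + 10 + 17 + 15 + 10 + 6 + 23 + 27
= 130 time units


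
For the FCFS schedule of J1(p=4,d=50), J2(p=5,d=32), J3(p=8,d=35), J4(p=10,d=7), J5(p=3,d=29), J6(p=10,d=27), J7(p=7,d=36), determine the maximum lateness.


Lateness per job (L = C - d):
  J1: C=4, d=50, L=-46
  J2: C=9, d=32, L=-23
  J3: C=17, d=35, L=-18
  J4: C=27, d=7, L=20
  J5: C=30, d=29, L=1
  J6: C=40, d=27, L=13
  J7: C=47, d=36, L=11
Lmax = max(-46, -23, -18, 20, 1, 13, 11)
= 20


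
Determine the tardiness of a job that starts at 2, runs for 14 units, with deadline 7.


Completion = start + processing = 2 + 14 = 16
Tardiness = max(0, C - d) = max(0, 16 - 7)
= max(0, 9)
= 9


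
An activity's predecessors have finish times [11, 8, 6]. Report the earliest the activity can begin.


ES = max of all predecessor completion times
Predecessors: [11, 8, 6]
ES = max(11, 8, 6)
= 11


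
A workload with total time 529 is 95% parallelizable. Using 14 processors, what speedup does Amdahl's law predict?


Amdahl's law: T_p = T × ((1-p) + p/N)
= 529 × ((1-0.95) + 0.95/14)
= 529 × (0.05 + 0.0679)
= 529 × 0.1179
= 62.35
Speedup = 529/62.35
= 8.48×


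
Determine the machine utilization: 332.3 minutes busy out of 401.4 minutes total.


Utilization = busy / total × 100
= 332.3 / 401.4 × 100
= 82.8%


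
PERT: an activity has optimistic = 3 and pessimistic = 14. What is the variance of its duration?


σ² = ((p - o) / 6)² = (p - o)² / 36
= (14 - 3)² / 36
= 11² / 36
= 121 / 36
= 3.3611


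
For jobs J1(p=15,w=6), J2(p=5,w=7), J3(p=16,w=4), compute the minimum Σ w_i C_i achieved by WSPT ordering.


WSPT order (by p/w): J2 → J1 → J3
  J2: C=5, w·C=7×5=35
  J1: C=20, w·C=6×20=120
  J3: C=36, w·C=4×36=144
Σ w·C = 299
= 299


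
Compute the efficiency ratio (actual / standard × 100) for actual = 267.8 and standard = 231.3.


Efficiency = (actual / standard) × 100
= (267.8 / 231.3) × 100
= 115.8%


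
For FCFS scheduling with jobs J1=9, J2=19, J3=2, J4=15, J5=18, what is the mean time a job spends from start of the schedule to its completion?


Completion times:
  J1: completes at 9
  J2: completes at 28
  J3: completes at 30
  J4: completes at 45
  J5: completes at 63
Sum = 175
Average = 175/5
= 35.00


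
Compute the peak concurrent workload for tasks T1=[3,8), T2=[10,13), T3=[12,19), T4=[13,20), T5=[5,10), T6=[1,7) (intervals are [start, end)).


Check each time point for overlaps:
  t=5: 3 tasks active (T1, T5, T6)
Max concurrent = 3


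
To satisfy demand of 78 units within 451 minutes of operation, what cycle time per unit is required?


Cycle time = available time / demand
= 451 / 78
= 5.78 min/unit


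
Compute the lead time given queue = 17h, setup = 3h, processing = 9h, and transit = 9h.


Lead time = queue + setup + processing + transit
= 17 + 3 + 9 + 9
= 38 hours


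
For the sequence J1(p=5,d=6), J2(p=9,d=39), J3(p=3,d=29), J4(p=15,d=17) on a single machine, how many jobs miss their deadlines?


Completion vs due date:
  J1: C=5, d=6 → on time
  J2: C=14, d=39 → on time
  J3: C=17, d=29 → on time
  J4: C=32, d=17 → TARDY
Tardy jobs: J4
Count = 1


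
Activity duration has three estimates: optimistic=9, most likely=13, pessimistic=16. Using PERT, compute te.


te = (o + 4m + p) / 6
= (9 + 4×13 + 16) / 6
= (9 + 52 + 16) / 6
= 77 / 6
= 12.83


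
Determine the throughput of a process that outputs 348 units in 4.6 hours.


Throughput = units / time
= 348 / 4.6
= 75.7 units/hour


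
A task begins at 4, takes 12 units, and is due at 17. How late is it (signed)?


Completion = 4 + 12 = 16
Lateness = C - d = 16 - 17
= -1


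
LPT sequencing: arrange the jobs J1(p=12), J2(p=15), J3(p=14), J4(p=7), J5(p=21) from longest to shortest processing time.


LPT: sort by longest processing time first
  J5: p=21
  J2: p=15
  J3: p=14
  J1: p=12
  J4: p=7
Order: J5 → J2 → J3 → J1 → J4


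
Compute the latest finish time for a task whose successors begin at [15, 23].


LF = min of all successor start times
Successors start at: [15, 23]
LF = min(15, 23)
= 15


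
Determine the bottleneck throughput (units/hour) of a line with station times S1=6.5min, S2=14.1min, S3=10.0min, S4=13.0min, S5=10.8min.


Bottleneck = longest station time
Station times: [6.5, 14.1, 10.0, 13.0, 10.8]
Max = 14.1 min
Rate = 60 / 14.1
= 4.26 units/hour (bottleneck: 14.1min)


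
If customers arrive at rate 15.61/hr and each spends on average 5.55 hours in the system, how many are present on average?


Little's law: L = λ × W
= 15.61 × 5.55
= 86.64


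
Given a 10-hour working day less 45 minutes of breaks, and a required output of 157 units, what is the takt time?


Available = 10×60 - 45 = 555 min
Takt time = 555 / 157
= 3.54 min/unit


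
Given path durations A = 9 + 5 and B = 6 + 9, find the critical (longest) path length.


Path A: 9 + 5 = 14
Path B: 6 + 9 = 15
Critical path = longest = max(14, 15)
= 15 (Path B)


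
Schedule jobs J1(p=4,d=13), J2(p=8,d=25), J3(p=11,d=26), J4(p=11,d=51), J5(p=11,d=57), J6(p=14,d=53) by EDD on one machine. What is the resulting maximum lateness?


EDD order: J1 → J2 → J3 → J4 → J6 → J5
Completion and lateness:
  J1: C=4, d=13, L=4-13=-9
  J2: C=12, d=25, L=12-25=-13
  J3: C=23, d=26, L=23-26=-3
  J4: C=34, d=51, L=34-51=-17
  J6: C=48, d=53, L=48-53=-5
  J5: C=59, d=57, L=59-57=2
Lmax = max(-9, -13, -3, -17, -5, 2)
= 2


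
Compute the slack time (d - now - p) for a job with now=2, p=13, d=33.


Slack = due - current_time - processing
= 33 - 2 - 13
= 18


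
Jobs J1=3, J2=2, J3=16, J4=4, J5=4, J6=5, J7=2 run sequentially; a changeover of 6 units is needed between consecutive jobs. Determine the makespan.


Makespan = Σ processing + (n-1) × setup
= (3 + 2 + 16 + 4 + 4 + 5 + 2) + (7-1)×6
= 36 + 36
= 72 time units


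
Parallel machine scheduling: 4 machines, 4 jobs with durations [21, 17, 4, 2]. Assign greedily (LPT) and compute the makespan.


Jobs (LPT sorted): [21, 17, 4, 2]
Machines: 4
  J=21 → Machine 1 (load: 0+21=21)
  J=17 → Machine 2 (load: 0+17=17)
  J=4 → Machine 3 (load: 0+4=4)
  J=2 → Machine 4 (load: 0+2=2)
Machine loads: [21, 17, 4, 2]
Makespan = max = 21 time units


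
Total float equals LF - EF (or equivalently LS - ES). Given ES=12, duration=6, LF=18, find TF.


EF = ES + duration = 12 + 6 = 18
LS = LF - duration = 18 - 6 = 12
Total Float = LF - EF = 18 - 18
(or LS - ES = 12 - 12)
= 0


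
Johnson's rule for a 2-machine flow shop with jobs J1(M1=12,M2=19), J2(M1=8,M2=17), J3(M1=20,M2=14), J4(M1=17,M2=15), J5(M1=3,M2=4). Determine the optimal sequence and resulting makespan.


Johnson's rule:
Group 1 (M1≤M2, sort by M1): ['J5', 'J2', 'J1']
Group 2 (M1>M2, sort desc M2): ['J4', 'J3']
Sequence: J5 → J2 → J1 → J4 → J3
Makespan calculation:
  J5: M1 done=3, M2 done=7
  J2: M1 done=11, M2 done=28
  J1: M1 done=23, M2 done=47
  J4: M1 done=40, M2 done=62
  J3: M1 done=60, M2 done=76
= Sequence: J5 → J2 → J1 → J4 → J3, Makespan: 76


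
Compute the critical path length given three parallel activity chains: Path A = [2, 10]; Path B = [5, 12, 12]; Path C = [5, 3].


Path A: 2 + 10 = 12
Path B: 5 + 12 + 12 = 29
Path C: 5 + 3 = 8
Critical path = longest = max(12, 29, 8)
= 29 (Path B)


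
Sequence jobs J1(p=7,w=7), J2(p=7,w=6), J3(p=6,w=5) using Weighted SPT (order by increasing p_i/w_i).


WSPT (Smith's rule): sort by p/w ascending
  J1: p/w = 7/7 = 1.000
  J2: p/w = 7/6 = 1.167
  J3: p/w = 6/5 = 1.200
Order: J1 → J2 → J3


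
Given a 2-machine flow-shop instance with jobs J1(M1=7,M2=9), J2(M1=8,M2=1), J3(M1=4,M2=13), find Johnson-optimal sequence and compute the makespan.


Johnson's rule:
Group 1 (M1≤M2, sort by M1): ['J3', 'J1']
Group 2 (M1>M2, sort desc M2): ['J2']
Sequence: J3 → J1 → J2
Makespan calculation:
  J3: M1 done=4, M2 done=17
  J1: M1 done=11, M2 done=26
  J2: M1 done=19, M2 done=27
= Sequence: J3 → J1 → J2, Makespan: 27


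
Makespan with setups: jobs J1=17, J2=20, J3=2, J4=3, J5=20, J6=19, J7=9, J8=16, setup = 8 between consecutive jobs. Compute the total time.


Makespan = Σ processing + (n-1) × setup
= (17 + 20 + 2 + 3 + 20 + 19 + 9 + 16) + (8-1)×8
= 106 + 56
= 162 time units


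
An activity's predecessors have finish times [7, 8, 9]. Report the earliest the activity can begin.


ES = max of all predecessor completion times
Predecessors: [7, 8, 9]
ES = max(7, 8, 9)
= 9


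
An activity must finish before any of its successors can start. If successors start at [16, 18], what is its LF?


LF = min of all successor start times
Successors start at: [16, 18]
LF = min(16, 18)
= 16


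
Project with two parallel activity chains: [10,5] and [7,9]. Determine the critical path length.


Path A: 10 + 5 = 15
Path B: 7 + 9 = 16
Critical path = longest = max(15, 16)
= 16 (Path B)


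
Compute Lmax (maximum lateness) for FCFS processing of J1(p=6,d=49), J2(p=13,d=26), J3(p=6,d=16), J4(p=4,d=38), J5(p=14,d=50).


Lateness per job (L = C - d):
  J1: C=6, d=49, L=-43
  J2: C=19, d=26, L=-7
  J3: C=25, d=16, L=9
  J4: C=29, d=38, L=-9
  J5: C=43, d=50, L=-7
Lmax = max(-43, -7, 9, -9, -7)
= 9


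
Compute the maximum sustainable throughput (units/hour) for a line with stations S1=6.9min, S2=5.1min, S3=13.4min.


Bottleneck = longest station time
Station times: [6.9, 5.1, 13.4]
Max = 13.4 min
Rate = 60 / 13.4
= 4.48 units/hour (bottleneck: 13.4min)


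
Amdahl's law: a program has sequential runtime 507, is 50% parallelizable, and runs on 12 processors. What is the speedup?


Amdahl's law: T_p = T × ((1-p) + p/N)
= 507 × ((1-0.5) + 0.5/12)
= 507 × (0.50 + 0.0417)
= 507 × 0.5417
= 274.62
Speedup = 507/274.62
= 1.85×


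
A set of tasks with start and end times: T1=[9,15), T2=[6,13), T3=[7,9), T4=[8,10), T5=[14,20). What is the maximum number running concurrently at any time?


Check each time point for overlaps:
  t=8: 3 tasks active (T2, T3, T4)
Max concurrent = 3


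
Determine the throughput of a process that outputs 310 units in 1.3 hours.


Throughput = units / time
= 310 / 1.3
= 238.5 units/hour


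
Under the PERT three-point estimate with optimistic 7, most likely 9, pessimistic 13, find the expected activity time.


te = (o + 4m + p) / 6
= (7 + 4×9 + 13) / 6
= (7 + 36 + 13) / 6
= 56 / 6
= 9.33


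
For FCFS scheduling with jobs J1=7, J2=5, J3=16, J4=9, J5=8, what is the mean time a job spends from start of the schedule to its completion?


Completion times:
  J1: completes at 7
  J2: completes at 12
  J3: completes at 28
  J4: completes at 37
  J5: completes at 45
Sum = 129
Average = 129/5
= 25.80


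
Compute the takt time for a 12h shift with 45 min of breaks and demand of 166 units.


Available = 12×60 - 45 = 675 min
Takt time = 675 / 166
= 4.07 min/unit


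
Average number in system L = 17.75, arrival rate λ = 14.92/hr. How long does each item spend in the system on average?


Little's law: L = λW → W = L / λ
= 17.75 / 14.92
= 1.19 hours


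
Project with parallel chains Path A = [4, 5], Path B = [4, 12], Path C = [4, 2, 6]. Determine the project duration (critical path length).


Path A: 4 + 5 = 9
Path B: 4 + 12 = 16
Path C: 4 + 2 + 6 = 12
Critical path = longest = max(9, 16, 12)
= 16 (Path B)


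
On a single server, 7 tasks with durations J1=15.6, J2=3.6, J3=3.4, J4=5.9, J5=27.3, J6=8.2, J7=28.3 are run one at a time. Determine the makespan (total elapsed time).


Sequential makespan: sum all processing times
= 15.6 + 3.6 + 3.4 + 5.9 + 27.3 + 8.2 + 28.3
= 92.3 time units


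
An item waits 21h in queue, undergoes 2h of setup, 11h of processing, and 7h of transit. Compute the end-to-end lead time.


Lead time = queue + setup + processing + transit
= 21 + 2 + 11 + 7
= 41 hours


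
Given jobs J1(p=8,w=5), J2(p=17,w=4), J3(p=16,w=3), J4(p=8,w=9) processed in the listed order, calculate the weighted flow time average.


Completion times:
  J1: C=8, w×C=5×8=40
  J2: C=25, w×C=4×25=100
  J3: C=41, w×C=3×41=123
  J4: C=49, w×C=9×49=441
Sum w×C = 704
Sum w = 21
Weighted avg = 704/21
= 33.52


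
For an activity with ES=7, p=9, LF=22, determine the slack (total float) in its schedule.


EF = ES + duration = 7 + 9 = 16
LS = LF - duration = 22 - 9 = 13
Total Float = LF - EF = 22 - 16
(or LS - ES = 13 - 7)
= 6


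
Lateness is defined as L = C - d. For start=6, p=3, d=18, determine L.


Completion = 6 + 3 = 9
Lateness = C - d = 9 - 18
= -9


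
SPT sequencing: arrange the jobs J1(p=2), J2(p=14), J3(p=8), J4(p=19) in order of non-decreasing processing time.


SPT: sort by shortest processing time
  J1: p=2
  J3: p=8
  J2: p=14
  J4: p=19
Order: J1 → J3 → J2 → J4


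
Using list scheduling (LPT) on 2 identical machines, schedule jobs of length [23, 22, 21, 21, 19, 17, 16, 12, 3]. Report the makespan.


Jobs (LPT sorted): [23, 22, 21, 21, 19, 17, 16, 12, 3]
Machines: 2
  J=23 → Machine 1 (load: 0+23=23)
  J=22 → Machine 2 (load: 0+22=22)
  J=21 → Machine 2 (load: 22+21=43)
  J=21 → Machine 1 (load: 23+21=44)
  J=19 → Machine 2 (load: 43+19=62)
  J=17 → Machine 1 (load: 44+17=61)
  J=16 → Machine 1 (load: 61+16=77)
  J=12 → Machine 2 (load: 62+12=74)
  J=3 → Machine 2 (load: 74+3=77)
Machine loads: [77, 77]
Makespan = max = 77 time units


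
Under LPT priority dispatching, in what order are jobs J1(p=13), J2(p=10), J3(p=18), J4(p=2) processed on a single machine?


LPT: sort by longest processing time first
  J3: p=18
  J1: p=13
  J2: p=10
  J4: p=2
Order: J3 → J1 → J2 → J4


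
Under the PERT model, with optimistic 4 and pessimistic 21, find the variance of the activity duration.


σ² = ((p - o) / 6)² = (p - o)² / 36
= (21 - 4)² / 36
= 17² / 36
= 289 / 36
= 8.0278


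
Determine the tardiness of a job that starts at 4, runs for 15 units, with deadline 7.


Completion = start + processing = 4 + 15 = 19
Tardiness = max(0, C - d) = max(0, 19 - 7)
= max(0, 12)
= 12


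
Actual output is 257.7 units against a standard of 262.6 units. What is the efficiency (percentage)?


Efficiency = (actual / standard) × 100
= (257.7 / 262.6) × 100
= 98.1%


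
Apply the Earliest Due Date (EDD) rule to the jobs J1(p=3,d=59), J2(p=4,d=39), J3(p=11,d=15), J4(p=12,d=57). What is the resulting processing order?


EDD: sort by earliest due date
  J3: d=15, p=11
  J2: d=39, p=4
  J4: d=57, p=12
  J1: d=59, p=3
Order: J3 → J2 → J4 → J1


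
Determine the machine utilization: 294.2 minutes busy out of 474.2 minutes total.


Utilization = busy / total × 100
= 294.2 / 474.2 × 100
= 62.0%


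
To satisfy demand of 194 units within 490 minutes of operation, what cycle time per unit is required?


Cycle time = available time / demand
= 490 / 194
= 2.53 min/unit


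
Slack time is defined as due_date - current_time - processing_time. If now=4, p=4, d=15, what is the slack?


Slack = due - current_time - processing
= 15 - 4 - 4
= 7


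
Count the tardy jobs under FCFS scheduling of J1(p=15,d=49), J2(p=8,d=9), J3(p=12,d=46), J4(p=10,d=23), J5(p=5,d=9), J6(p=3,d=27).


Completion vs due date:
  J1: C=15, d=49 → on time
  J2: C=23, d=9 → TARDY
  J3: C=35, d=46 → on time
  J4: C=45, d=23 → TARDY
  J5: C=50, d=9 → TARDY
  J6: C=53, d=27 → TARDY
Tardy jobs: J2, J4, J5, J6
Count = 4


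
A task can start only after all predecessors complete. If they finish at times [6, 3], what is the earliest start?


ES = max of all predecessor completion times
Predecessors: [6, 3]
ES = max(6, 3)
= 6


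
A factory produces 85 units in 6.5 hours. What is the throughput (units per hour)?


Throughput = units / time
= 85 / 6.5
= 13.1 units/hour


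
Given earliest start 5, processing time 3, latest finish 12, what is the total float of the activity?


EF = ES + duration = 5 + 3 = 8
LS = LF - duration = 12 - 3 = 9
Total Float = LF - EF = 12 - 8
(or LS - ES = 9 - 5)
= 4


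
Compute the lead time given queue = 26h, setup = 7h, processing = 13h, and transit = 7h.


Lead time = queue + setup + processing + transit
= 26 + 7 + 13 + 7
= 53 hours


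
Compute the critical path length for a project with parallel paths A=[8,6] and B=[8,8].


Path A: 8 + 6 = 14
Path B: 8 + 8 = 16
Critical path = longest = max(14, 16)
= 16 (Path B)


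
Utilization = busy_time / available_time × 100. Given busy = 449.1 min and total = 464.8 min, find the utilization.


Utilization = busy / total × 100
= 449.1 / 464.8 × 100
= 96.6%


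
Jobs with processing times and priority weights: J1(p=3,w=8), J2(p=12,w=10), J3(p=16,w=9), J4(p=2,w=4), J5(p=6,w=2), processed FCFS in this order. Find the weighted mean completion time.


Completion times:
  J1: C=3, w×C=8×3=24
  J2: C=15, w×C=10×15=150
  J3: C=31, w×C=9×31=279
  J4: C=33, w×C=4×33=132
  J5: C=39, w×C=2×39=78
Sum w×C = 663
Sum w = 33
Weighted avg = 663/33
= 20.09


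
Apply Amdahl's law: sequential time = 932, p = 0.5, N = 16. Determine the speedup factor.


Amdahl's law: T_p = T × ((1-p) + p/N)
= 932 × ((1-0.5) + 0.5/16)
= 932 × (0.50 + 0.0312)
= 932 × 0.5312
= 495.12
Speedup = 932/495.12
= 1.88×


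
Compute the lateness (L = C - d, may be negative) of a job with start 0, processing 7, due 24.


Completion = 0 + 7 = 7
Lateness = C - d = 7 - 24
= -17


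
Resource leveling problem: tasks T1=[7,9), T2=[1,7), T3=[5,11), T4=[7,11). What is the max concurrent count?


Check each time point for overlaps:
  t=7: 3 tasks active (T1, T3, T4)
Max concurrent = 3


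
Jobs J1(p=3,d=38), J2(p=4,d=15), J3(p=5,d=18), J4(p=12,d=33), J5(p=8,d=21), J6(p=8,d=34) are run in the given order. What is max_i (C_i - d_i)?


Lateness per job (L = C - d):
  J1: C=3, d=38, L=-35
  J2: C=7, d=15, L=-8
  J3: C=12, d=18, L=-6
  J4: C=24, d=33, L=-9
  J5: C=32, d=21, L=11
  J6: C=40, d=34, L=6
Lmax = max(-35, -8, -6, -9, 11, 6)
= 11


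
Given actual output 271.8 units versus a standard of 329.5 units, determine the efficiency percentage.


Efficiency = (actual / standard) × 100
= (271.8 / 329.5) × 100
= 82.5%


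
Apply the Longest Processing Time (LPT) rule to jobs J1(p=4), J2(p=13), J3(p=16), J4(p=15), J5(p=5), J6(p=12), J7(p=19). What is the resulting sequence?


LPT: sort by longest processing time first
  J7: p=19
  J3: p=16
  J4: p=15
  J2: p=13
  J6: p=12
  J5: p=5
  J1: p=4
Order: J7 → J3 → J4 → J2 → J6 → J5 → J1


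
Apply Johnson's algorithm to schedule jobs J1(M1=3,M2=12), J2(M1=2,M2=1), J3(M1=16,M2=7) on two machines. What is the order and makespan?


Johnson's rule:
Group 1 (M1≤M2, sort by M1): ['J1']
Group 2 (M1>M2, sort desc M2): ['J3', 'J2']
Sequence: J1 → J3 → J2
Makespan calculation:
  J1: M1 done=3, M2 done=15
  J3: M1 done=19, M2 done=26
  J2: M1 done=21, M2 done=27
= Sequence: J1 → J3 → J2, Makespan: 27
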